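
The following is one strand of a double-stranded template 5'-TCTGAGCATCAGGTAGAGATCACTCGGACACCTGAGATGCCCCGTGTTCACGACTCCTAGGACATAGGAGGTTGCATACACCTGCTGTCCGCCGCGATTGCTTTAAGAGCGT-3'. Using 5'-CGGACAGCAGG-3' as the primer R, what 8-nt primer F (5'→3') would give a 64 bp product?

5'-ACACCTGA-3'

The reverse primer's reverse complement CCTGCTGTCCG matches the template at positions 81–91, so the product ends at position 91.
A 64 bp product then starts at position 91 − 64 + 1 = 28.
The forward primer is identical to the top strand there: ACACCTGA.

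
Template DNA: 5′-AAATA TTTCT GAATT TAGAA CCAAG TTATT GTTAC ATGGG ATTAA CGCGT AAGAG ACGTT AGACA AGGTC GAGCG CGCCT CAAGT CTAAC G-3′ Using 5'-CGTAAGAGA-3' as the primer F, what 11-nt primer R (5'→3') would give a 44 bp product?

The forward primer binds at positions 48–56, so a 44 bp product ends at position 48 + 44 − 1 = 91.
The reverse primer anneals to the top strand over positions 81–91, i.e. to CAAGTCTAACG.
Its sequence written 5'→3' is the reverse complement: CGTTAGACTTG.

5'-CGTTAGACTTG-3'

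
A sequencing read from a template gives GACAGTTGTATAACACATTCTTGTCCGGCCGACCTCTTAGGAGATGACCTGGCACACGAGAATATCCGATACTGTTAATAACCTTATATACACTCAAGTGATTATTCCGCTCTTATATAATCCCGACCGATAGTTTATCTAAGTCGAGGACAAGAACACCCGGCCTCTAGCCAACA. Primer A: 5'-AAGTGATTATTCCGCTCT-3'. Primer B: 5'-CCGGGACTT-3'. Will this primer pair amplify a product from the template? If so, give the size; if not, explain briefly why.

Primer B (CCGGGACTT) does not match the top strand, and its reverse complement AAGTCCCGG does not match either.
With no annealing site for primer B, no amplification occurs.

No product — primer B has no binding site in the template.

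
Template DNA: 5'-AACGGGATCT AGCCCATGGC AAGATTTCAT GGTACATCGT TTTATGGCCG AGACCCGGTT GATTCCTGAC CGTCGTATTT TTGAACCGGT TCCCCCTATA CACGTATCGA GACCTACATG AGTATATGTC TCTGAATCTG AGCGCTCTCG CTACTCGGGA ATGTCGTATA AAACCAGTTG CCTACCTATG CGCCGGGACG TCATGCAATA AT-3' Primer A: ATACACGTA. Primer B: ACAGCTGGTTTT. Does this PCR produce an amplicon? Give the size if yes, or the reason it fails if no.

No product — primer B has no binding site in the template.

Primer B (ACAGCTGGTTTT) does not match the top strand, and its reverse complement AAAACCAGCTGT does not match either.
With no annealing site for primer B, no amplification occurs.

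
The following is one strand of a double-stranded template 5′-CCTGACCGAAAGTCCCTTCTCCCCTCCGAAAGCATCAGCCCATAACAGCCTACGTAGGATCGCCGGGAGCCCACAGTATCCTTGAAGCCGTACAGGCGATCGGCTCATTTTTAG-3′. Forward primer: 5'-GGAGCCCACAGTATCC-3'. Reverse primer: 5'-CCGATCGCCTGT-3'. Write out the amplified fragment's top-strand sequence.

5'-GGAGCCCACAGTATCCTTGAAGCCGTACAGGCGATCGG-3'

The forward primer matches the template at positions 66–81.
Taking the reverse complement of CCGATCGCCTGT gives ACAGGCGATCGG, found at positions 92–103 on the template; the primer anneals here to the top strand with its 3' end pointing upstream.
The product is the template from position 66 through 103 (38 bp).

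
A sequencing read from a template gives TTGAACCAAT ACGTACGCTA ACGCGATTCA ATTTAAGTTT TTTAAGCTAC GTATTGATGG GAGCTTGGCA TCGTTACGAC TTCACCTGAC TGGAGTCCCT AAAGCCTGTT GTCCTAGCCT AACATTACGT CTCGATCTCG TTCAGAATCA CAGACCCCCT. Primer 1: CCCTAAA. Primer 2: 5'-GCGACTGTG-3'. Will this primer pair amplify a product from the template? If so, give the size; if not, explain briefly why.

No product — primer 2 has no binding site in the template.

Primer 2 (GCGACTGTG) does not match the top strand, and its reverse complement CACAGTCGC does not match either.
With no annealing site for primer 2, no amplification occurs.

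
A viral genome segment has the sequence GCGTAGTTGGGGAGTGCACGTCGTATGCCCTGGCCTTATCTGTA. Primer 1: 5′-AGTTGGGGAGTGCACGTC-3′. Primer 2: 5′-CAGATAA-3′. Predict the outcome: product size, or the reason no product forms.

Primer 1 (AGTTGGGGAGTGCACGTC) matches the top strand at positions 5–22; it acts as a forward primer.
Primer 2's reverse complement is TTATCTG, matching the top strand at positions 36–42; it acts as a reverse primer.
The 3' ends face each other across positions 5–42, giving a 38 bp product.

Yes — a 38 bp product.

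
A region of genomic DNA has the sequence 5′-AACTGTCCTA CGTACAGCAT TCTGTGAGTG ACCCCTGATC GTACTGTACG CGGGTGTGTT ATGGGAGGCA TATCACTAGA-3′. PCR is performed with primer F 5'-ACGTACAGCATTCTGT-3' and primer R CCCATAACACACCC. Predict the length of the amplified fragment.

56 bp

Scanning the template, ACGTACAGCATTCTGT occurs at positions 10–25; this primer anneals to the bottom strand there with its 3' end pointing downstream.
Taking the reverse complement of CCCATAACACACCC gives GGGTGTGTTATGGG, found at positions 52–65 on the template; the primer anneals here to the top strand with its 3' end pointing upstream.
Product length = (reverse-primer end) − (forward-primer start) + 1 = 65 − 10 + 1 = 56 bp.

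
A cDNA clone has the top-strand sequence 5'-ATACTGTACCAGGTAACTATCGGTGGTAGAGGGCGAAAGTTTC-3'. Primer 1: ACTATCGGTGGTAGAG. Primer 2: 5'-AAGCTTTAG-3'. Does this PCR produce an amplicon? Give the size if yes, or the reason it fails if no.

No product — primer 2 has no binding site in the template.

Primer 2 (AAGCTTTAG) does not match the top strand, and its reverse complement CTAAAGCTT does not match either.
With no annealing site for primer 2, no amplification occurs.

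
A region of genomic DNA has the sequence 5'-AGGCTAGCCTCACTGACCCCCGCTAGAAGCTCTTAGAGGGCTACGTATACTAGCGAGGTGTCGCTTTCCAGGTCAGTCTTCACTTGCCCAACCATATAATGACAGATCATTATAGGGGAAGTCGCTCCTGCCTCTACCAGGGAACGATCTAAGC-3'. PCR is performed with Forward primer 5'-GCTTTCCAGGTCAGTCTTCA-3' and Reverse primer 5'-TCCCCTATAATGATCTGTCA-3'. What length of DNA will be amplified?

Scanning the template, GCTTTCCAGGTCAGTCTTCA occurs at positions 63–82; this primer anneals to the bottom strand there with its 3' end pointing downstream.
Reverse complement of the reverse primer: TGACAGATCATTATAGGGGA. This occurs on the top strand at positions 100–119.
The product runs from position 63 to position 119, so its length is 119 − 63 + 1 = 57 bp.

57 bp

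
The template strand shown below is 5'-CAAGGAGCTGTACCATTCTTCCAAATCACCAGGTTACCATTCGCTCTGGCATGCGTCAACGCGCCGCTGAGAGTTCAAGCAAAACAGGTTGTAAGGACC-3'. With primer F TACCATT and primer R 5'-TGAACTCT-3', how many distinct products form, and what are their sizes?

The forward primer TACCATT matches the top strand at positions 11–17, 35–41.
The reverse primer's reverse complement is AGAGTTCA, matching at positions 70–77.
Each forward site pairs with the reverse site to give a product ending at position 77: sizes 67, 43 bp.

Two products: 67 bp, 43 bp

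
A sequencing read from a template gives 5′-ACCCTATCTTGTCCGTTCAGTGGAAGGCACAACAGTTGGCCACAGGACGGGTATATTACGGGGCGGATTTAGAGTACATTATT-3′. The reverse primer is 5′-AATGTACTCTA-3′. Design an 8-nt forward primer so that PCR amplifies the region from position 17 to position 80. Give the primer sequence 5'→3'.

5'-TCAGTGGA-3'

The reverse primer's reverse complement TAGAGTACATT matches the template at positions 70–80; the product starts at position 17.
The forward primer is identical to the top strand over positions 17–24: TCAGTGGA.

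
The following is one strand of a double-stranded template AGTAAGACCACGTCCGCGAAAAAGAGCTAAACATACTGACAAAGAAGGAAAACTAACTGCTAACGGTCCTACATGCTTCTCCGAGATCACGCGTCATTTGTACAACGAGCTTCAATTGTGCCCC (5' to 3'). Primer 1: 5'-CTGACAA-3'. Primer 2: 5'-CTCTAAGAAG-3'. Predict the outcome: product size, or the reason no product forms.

Primer 2 (CTCTAAGAAG) does not match the top strand, and its reverse complement CTTCTTAGAG does not match either.
With no annealing site for primer 2, no amplification occurs.

No product — primer 2 has no binding site in the template.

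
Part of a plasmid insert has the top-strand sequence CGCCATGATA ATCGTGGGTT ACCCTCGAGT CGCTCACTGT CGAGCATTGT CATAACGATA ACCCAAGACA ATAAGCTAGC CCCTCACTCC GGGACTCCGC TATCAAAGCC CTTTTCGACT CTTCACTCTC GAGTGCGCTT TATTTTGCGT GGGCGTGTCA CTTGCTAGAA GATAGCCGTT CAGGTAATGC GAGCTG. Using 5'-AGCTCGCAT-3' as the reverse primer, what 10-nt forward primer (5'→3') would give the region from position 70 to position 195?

The reverse primer's reverse complement ATGCGAGCT matches the template at positions 187–195; the product starts at position 70.
The forward primer is identical to the top strand over positions 70–79: AATAAGCTAG.

5'-AATAAGCTAG-3'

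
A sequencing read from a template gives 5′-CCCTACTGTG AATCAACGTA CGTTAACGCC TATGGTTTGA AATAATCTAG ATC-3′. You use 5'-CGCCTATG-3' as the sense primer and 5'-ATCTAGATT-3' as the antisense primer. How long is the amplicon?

The forward primer matches the template at positions 27–34.
The reverse primer's reverse complement is AATCTAGAT, which matches the template at positions 44–52.
Product length = (reverse-primer end) − (forward-primer start) + 1 = 52 − 27 + 1 = 26 bp.

26 bp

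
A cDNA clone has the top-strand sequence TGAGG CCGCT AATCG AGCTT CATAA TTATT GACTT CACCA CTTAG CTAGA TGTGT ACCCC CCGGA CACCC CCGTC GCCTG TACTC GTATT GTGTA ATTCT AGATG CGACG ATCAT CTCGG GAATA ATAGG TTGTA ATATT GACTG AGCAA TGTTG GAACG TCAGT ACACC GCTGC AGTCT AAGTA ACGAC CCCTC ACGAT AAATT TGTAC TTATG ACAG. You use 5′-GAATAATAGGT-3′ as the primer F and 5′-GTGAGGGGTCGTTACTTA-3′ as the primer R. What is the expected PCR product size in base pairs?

Scanning the template, GAATAATAGGT occurs at positions 121–131; this primer anneals to the bottom strand there with its 3' end pointing downstream.
Taking the reverse complement of GTGAGGGGTCGTTACTTA gives TAAGTAACGACCCCTCAC, found at positions 180–197 on the template; the primer anneals here to the top strand with its 3' end pointing upstream.
The product runs from position 121 to position 197, so its length is 197 − 121 + 1 = 77 bp.

77 bp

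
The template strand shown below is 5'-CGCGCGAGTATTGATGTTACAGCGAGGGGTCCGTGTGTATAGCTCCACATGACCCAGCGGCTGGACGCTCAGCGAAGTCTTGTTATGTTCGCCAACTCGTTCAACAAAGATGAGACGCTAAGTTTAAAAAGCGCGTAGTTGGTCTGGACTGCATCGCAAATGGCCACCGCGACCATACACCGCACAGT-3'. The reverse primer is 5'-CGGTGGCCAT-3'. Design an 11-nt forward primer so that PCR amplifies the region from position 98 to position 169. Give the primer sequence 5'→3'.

The reverse primer's reverse complement ATGGCCACCG matches the template at positions 160–169; the product starts at position 98.
The forward primer is identical to the top strand over positions 98–108: CGTTCAACAAA.

5'-CGTTCAACAAA-3'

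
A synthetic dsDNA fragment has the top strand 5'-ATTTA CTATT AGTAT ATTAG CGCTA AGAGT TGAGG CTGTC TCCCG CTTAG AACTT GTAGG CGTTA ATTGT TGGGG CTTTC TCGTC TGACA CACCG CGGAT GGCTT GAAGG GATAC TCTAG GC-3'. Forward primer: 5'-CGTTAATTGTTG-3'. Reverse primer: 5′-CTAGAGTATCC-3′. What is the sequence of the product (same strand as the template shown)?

Forward primer CGTTAATTGTTG is found on the top strand at positions 61–72.
Reverse complement of the reverse primer: GGATACTCTAG. This occurs on the top strand at positions 110–120.
The product is the template from position 61 through 120 (60 bp).

5'-CGTTAATTGTTGGGGCTTTCTCGTCTGACACACCGCGGATGGCTTGAAGGGATACTCTAG-3'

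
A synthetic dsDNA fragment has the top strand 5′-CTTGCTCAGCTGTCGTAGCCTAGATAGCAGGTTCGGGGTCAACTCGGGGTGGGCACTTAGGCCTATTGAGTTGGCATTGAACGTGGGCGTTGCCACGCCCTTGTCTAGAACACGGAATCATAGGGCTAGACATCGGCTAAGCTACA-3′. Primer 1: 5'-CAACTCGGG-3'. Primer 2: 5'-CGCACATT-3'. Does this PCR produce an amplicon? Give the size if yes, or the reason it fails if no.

No product — primer 2 has no binding site in the template.

Primer 2 (CGCACATT) does not match the top strand, and its reverse complement AATGTGCG does not match either.
With no annealing site for primer 2, no amplification occurs.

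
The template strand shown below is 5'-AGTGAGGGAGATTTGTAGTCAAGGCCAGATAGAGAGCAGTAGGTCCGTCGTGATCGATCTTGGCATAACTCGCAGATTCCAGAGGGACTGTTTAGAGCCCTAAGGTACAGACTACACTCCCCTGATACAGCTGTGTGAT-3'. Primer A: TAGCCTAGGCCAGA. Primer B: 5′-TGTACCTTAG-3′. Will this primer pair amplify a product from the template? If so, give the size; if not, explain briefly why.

Primer A (TAGCCTAGGCCAGA) does not match the top strand, and its reverse complement TCTGGCCTAGGCTA does not match either.
With no annealing site for primer A, no amplification occurs.

No product — primer A has no binding site in the template.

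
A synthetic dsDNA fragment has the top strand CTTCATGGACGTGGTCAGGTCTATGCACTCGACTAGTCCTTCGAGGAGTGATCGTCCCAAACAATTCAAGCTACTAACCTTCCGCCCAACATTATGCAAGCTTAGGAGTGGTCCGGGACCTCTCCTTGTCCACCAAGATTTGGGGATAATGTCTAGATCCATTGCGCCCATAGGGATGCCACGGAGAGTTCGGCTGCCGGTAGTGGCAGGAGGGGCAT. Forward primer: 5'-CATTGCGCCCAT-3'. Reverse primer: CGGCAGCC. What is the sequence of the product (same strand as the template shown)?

Scanning the template, CATTGCGCCCAT occurs at positions 160–171; this primer anneals to the bottom strand there with its 3' end pointing downstream.
Taking the reverse complement of CGGCAGCC gives GGCTGCCG, found at positions 192–199 on the template; the primer anneals here to the top strand with its 3' end pointing upstream.
The product is the template from position 160 through 199 (40 bp).

5'-CATTGCGCCCATAGGGATGCCACGGAGAGTTCGGCTGCCG-3'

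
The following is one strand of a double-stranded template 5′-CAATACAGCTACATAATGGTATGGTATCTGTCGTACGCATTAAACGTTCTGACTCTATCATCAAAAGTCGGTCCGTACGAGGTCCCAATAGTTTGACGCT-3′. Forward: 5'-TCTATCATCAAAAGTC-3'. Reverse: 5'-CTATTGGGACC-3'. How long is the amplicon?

The forward primer matches the template at positions 54–69.
Reverse complement of the reverse primer: GGTCCCAATAG. This occurs on the top strand at positions 81–91.
Product length = (reverse-primer end) − (forward-primer start) + 1 = 91 − 54 + 1 = 38 bp.

38 bp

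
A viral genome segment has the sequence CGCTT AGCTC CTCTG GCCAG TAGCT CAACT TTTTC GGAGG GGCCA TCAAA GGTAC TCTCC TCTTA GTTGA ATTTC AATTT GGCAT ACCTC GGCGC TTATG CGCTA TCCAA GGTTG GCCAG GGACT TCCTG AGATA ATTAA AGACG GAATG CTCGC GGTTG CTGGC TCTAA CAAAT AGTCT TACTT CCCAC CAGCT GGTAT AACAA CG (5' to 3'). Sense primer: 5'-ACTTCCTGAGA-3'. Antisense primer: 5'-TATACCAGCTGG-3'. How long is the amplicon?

Forward primer ACTTCCTGAGA is found on the top strand at positions 123–133.
The reverse primer's reverse complement is CCAGCTGGTATA, which matches the template at positions 190–201.
Product length = (reverse-primer end) − (forward-primer start) + 1 = 201 − 123 + 1 = 79 bp.

79 bp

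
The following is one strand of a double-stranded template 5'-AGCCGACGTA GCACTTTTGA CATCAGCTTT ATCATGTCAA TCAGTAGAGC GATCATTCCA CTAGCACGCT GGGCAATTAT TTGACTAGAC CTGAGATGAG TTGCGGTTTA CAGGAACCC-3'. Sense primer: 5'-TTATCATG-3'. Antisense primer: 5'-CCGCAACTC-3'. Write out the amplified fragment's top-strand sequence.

Forward primer TTATCATG is found on the top strand at positions 29–36.
Reverse complement of the reverse primer: GAGTTGCGG. This occurs on the top strand at positions 98–106.
The product is the template from position 29 through 106 (78 bp).

5'-TTATCATGTCAATCAGTAGAGCGATCATTCCACTAGCACGCTGGGCAATTATTTGACTAGACCTGAGATGAGTTGCGG-3'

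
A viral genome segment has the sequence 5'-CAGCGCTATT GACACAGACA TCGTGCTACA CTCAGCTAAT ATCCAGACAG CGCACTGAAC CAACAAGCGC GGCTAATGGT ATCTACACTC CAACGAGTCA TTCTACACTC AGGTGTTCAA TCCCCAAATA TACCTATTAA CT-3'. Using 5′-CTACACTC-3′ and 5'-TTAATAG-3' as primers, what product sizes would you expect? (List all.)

The forward primer CTACACTC matches the top strand at positions 26–33, 83–90, 103–110.
The reverse primer's reverse complement is CTATTAA, matching at positions 134–140.
Each forward site pairs with the reverse site to give a product ending at position 140: sizes 115, 58, 38 bp.

115 bp, 58 bp, 38 bp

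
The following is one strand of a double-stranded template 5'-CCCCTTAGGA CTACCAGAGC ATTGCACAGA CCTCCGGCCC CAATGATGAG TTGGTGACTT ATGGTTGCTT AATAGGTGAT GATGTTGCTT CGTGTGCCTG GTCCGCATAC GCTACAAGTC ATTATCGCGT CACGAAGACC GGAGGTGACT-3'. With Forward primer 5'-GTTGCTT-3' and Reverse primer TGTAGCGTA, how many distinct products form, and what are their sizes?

The forward primer GTTGCTT matches the top strand at positions 64–70, 84–90.
The reverse primer's reverse complement is TACGCTACA, matching at positions 108–116.
Each forward site pairs with the reverse site to give a product ending at position 116: sizes 53, 33 bp.

Two products: 53 bp, 33 bp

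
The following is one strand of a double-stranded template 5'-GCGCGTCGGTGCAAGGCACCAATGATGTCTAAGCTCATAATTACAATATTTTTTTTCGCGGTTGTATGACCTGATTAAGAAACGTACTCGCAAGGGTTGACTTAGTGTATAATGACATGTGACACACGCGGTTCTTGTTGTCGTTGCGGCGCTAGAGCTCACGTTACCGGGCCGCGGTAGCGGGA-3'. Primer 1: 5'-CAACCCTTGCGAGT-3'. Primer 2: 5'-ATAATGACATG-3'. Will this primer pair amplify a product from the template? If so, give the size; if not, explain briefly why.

No product — the primers' 3' ends point away from each other.

Primer 1 (CAACCCTTGCGAGT) has reverse complement ACTCGCAAGGGTTG, which matches the top strand at positions 86–99; primer 1 anneals to the top strand there with its 3' end pointing upstream toward position 86.
Primer 2 (ATAATGACATG) matches the top strand directly at positions 109–119; it anneals to the bottom strand with its 3' end pointing downstream toward position 119.
The 3' ends diverge (primer 1 extends toward position 1, primer 2 toward position 185), so the primers never converge on a shared product.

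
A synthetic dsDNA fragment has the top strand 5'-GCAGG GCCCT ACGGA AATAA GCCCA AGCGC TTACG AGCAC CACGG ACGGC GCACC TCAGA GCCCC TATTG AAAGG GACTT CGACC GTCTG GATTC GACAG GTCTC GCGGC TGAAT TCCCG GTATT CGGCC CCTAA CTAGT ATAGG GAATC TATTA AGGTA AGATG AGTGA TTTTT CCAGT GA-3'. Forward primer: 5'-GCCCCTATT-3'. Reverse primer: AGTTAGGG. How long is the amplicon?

77 bp

Scanning the template, GCCCCTATT occurs at positions 61–69; this primer anneals to the bottom strand there with its 3' end pointing downstream.
The reverse primer's reverse complement is CCCTAACT, which matches the template at positions 130–137.
Product length = (reverse-primer end) − (forward-primer start) + 1 = 137 − 61 + 1 = 77 bp.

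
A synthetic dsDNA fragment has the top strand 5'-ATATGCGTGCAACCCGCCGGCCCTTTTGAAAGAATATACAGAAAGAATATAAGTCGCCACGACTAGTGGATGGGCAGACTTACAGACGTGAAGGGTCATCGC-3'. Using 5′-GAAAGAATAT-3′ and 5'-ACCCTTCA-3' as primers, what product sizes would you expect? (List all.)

The forward primer GAAAGAATAT matches the top strand at positions 28–37, 41–50.
The reverse primer's reverse complement is TGAAGGGT, matching at positions 89–96.
Each forward site pairs with the reverse site to give a product ending at position 96: sizes 69, 56 bp.

69 bp, 56 bp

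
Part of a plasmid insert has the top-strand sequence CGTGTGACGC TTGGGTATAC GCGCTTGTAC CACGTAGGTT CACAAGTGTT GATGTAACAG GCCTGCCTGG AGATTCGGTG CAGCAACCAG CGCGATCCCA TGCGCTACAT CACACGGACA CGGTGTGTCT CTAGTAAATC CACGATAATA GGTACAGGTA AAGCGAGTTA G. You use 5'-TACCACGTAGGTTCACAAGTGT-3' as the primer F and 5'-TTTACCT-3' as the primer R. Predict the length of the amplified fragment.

135 bp

Forward primer TACCACGTAGGTTCACAAGTGT is found on the top strand at positions 28–49.
Reverse complement of the reverse primer: AGGTAAA. This occurs on the top strand at positions 156–162.
Amplicon spans positions 28–162: 135 bp.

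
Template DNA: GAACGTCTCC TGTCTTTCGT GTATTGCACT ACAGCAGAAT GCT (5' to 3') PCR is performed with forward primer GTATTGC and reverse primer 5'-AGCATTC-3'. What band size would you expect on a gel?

23 bp

Forward primer GTATTGC is found on the top strand at positions 21–27.
Taking the reverse complement of AGCATTC gives GAATGCT, found at positions 37–43 on the template; the primer anneals here to the top strand with its 3' end pointing upstream.
Product length = (reverse-primer end) − (forward-primer start) + 1 = 43 − 21 + 1 = 23 bp.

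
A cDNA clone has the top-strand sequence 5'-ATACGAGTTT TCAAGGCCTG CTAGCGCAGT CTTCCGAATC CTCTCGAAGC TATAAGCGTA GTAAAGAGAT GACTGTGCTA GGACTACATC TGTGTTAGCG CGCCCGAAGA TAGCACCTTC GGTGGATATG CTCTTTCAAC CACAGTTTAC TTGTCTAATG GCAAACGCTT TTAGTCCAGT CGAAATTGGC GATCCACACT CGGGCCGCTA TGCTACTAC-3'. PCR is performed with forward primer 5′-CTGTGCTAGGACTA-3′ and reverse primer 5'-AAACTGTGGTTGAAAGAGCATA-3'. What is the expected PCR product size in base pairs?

76 bp

Scanning the template, CTGTGCTAGGACTA occurs at positions 73–86; this primer anneals to the bottom strand there with its 3' end pointing downstream.
Taking the reverse complement of AAACTGTGGTTGAAAGAGCATA gives TATGCTCTTTCAACCACAGTTT, found at positions 127–148 on the template; the primer anneals here to the top strand with its 3' end pointing upstream.
Amplicon spans positions 73–148: 76 bp.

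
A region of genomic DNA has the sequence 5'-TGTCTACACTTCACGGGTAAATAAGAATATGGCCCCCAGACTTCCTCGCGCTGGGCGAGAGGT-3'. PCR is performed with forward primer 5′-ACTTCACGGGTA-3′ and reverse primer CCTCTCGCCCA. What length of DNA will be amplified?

55 bp

The forward primer matches the template at positions 8–19.
The reverse primer's reverse complement is TGGGCGAGAGG, which matches the template at positions 52–62.
Amplicon spans positions 8–62: 55 bp.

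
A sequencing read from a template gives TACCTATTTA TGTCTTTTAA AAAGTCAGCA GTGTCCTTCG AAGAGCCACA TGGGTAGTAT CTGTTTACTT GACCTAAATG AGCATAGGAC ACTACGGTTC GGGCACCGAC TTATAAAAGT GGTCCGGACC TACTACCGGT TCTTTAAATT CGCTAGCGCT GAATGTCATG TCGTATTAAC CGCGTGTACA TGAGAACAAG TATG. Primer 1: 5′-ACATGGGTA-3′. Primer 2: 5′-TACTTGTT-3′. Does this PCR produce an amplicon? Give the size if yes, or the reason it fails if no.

Yes — a 155 bp product.

Primer 1 (ACATGGGTA) matches the top strand at positions 48–56; it acts as a forward primer.
Primer 2's reverse complement is AACAAGTA, matching the top strand at positions 195–202; it acts as a reverse primer.
The 3' ends face each other across positions 48–202, giving a 155 bp product.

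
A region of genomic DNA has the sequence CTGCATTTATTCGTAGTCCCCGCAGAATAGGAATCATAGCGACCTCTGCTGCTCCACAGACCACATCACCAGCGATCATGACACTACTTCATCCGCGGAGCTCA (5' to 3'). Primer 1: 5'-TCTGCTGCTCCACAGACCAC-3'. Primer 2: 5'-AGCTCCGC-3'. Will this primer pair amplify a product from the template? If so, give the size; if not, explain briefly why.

Yes — a 58 bp product.

Primer 1 (TCTGCTGCTCCACAGACCAC) matches the top strand at positions 45–64; it acts as a forward primer.
Primer 2's reverse complement is GCGGAGCT, matching the top strand at positions 95–102; it acts as a reverse primer.
The 3' ends face each other across positions 45–102, giving a 58 bp product.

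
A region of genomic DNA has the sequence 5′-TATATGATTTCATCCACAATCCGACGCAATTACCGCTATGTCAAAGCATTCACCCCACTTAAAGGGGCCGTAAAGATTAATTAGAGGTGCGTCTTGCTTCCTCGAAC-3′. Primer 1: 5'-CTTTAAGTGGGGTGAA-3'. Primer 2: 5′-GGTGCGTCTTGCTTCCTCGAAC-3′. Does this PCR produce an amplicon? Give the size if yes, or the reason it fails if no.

Primer 1 (CTTTAAGTGGGGTGAA) has reverse complement TTCACCCCACTTAAAG, which matches the top strand at positions 49–64; primer 1 anneals to the top strand there with its 3' end pointing upstream toward position 49.
Primer 2 (GGTGCGTCTTGCTTCCTCGAAC) matches the top strand directly at positions 86–107; it anneals to the bottom strand with its 3' end pointing downstream toward position 107.
The 3' ends diverge (primer 1 extends toward position 1, primer 2 toward position 107), so the primers never converge on a shared product.

No product — the primers' 3' ends point away from each other.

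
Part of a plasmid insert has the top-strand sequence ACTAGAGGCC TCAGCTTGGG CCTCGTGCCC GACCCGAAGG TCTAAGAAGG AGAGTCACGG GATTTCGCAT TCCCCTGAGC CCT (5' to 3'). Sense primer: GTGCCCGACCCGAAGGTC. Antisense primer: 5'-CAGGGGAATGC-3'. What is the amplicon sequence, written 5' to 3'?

The forward primer matches the template at positions 25–42.
Reverse complement of the reverse primer: GCATTCCCCTG. This occurs on the top strand at positions 67–77.
The product is the template from position 25 through 77 (53 bp).

5'-GTGCCCGACCCGAAGGTCTAAGAAGGAGAGTCACGGGATTTCGCATTCCCCTG-3'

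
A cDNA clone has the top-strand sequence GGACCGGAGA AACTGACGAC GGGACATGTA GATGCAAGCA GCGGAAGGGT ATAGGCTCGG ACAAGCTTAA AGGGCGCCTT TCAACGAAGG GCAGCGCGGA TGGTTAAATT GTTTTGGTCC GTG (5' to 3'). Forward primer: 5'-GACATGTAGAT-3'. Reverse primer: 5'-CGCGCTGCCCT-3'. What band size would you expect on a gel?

The forward primer matches the template at positions 23–33.
Taking the reverse complement of CGCGCTGCCCT gives AGGGCAGCGCG, found at positions 88–98 on the template; the primer anneals here to the top strand with its 3' end pointing upstream.
Amplicon spans positions 23–98: 76 bp.

76 bp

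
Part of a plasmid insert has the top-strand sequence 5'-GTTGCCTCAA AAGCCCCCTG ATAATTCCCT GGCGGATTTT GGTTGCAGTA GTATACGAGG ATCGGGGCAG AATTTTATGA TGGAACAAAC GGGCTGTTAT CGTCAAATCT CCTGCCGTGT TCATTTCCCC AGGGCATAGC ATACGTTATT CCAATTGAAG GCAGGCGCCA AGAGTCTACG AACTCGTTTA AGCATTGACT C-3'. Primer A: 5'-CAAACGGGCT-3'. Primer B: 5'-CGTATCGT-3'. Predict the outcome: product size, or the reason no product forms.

Primer B (CGTATCGT) does not match the top strand, and its reverse complement ACGATACG does not match either.
With no annealing site for primer B, no amplification occurs.

No product — primer B has no binding site in the template.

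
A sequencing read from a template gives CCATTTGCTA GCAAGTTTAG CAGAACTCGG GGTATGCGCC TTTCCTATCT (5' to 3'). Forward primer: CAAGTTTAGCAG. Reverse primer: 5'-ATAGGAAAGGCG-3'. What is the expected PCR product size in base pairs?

Scanning the template, CAAGTTTAGCAG occurs at positions 12–23; this primer anneals to the bottom strand there with its 3' end pointing downstream.
Reverse complement of the reverse primer: CGCCTTTCCTAT. This occurs on the top strand at positions 37–48.
The product runs from position 12 to position 48, so its length is 48 − 12 + 1 = 37 bp.

37 bp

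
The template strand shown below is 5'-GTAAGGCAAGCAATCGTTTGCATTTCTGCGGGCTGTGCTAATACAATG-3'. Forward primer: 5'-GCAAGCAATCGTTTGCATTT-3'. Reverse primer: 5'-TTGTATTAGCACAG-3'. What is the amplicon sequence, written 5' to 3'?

The forward primer matches the template at positions 6–25.
The reverse primer's reverse complement is CTGTGCTAATACAA, which matches the template at positions 33–46.
The product is the template from position 6 through 46 (41 bp).

5'-GCAAGCAATCGTTTGCATTTCTGCGGGCTGTGCTAATACAA-3'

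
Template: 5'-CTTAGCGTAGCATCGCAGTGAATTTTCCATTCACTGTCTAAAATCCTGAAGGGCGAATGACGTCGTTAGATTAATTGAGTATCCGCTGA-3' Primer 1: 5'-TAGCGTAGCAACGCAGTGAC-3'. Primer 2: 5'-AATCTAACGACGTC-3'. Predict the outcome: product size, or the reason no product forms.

No product — primer 1 has no binding site in the template.

Primer 1 (TAGCGTAGCAACGCAGTGAC) does not match the top strand, and its reverse complement GTCACTGCGTTGCTACGCTA does not match either.
With no annealing site for primer 1, no amplification occurs.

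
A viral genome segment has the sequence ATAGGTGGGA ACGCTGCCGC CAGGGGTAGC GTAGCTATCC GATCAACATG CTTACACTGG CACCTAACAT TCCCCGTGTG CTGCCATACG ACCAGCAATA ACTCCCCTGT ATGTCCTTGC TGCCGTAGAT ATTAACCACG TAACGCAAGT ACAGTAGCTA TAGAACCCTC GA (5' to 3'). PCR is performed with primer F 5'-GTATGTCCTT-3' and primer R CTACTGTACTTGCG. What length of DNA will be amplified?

49 bp

The forward primer matches the template at positions 109–118.
Taking the reverse complement of CTACTGTACTTGCG gives CGCAAGTACAGTAG, found at positions 144–157 on the template; the primer anneals here to the top strand with its 3' end pointing upstream.
Amplicon spans positions 109–157: 49 bp.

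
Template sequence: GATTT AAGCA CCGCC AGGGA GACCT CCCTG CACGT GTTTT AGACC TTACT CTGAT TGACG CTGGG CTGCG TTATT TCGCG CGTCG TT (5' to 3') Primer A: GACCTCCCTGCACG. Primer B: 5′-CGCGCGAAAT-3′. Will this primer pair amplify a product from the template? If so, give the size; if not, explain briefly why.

Primer A (GACCTCCCTGCACG) matches the top strand at positions 21–34; it acts as a forward primer.
Primer B's reverse complement is ATTTCGCGCG, matching the top strand at positions 73–82; it acts as a reverse primer.
The 3' ends face each other across positions 21–82, giving a 62 bp product.

Yes — a 62 bp product.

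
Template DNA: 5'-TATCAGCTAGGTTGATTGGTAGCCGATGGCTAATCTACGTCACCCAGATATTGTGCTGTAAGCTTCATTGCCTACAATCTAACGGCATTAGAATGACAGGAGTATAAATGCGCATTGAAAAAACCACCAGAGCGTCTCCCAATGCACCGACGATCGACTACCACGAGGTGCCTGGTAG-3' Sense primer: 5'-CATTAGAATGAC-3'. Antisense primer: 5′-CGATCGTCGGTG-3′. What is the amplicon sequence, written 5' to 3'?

The forward primer matches the template at positions 86–97.
Taking the reverse complement of CGATCGTCGGTG gives CACCGACGATCG, found at positions 145–156 on the template; the primer anneals here to the top strand with its 3' end pointing upstream.
The product is the template from position 86 through 156 (71 bp).

5'-CATTAGAATGACAGGAGTATAAATGCGCATTGAAAAAACCACCAGAGCGTCTCCCAATGCACCGACGATCG-3'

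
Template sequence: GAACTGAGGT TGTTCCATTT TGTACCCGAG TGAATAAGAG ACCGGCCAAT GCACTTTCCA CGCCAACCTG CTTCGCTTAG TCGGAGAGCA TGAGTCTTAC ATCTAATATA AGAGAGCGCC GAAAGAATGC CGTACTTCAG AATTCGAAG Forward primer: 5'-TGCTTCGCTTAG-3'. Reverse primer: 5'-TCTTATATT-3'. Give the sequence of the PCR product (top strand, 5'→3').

Forward primer TGCTTCGCTTAG is found on the top strand at positions 69–80.
The reverse primer's reverse complement is AATATAAGA, which matches the template at positions 105–113.
The product is the template from position 69 through 113 (45 bp).

5'-TGCTTCGCTTAGTCGGAGAGCATGAGTCTTACATCTAATATAAGA-3'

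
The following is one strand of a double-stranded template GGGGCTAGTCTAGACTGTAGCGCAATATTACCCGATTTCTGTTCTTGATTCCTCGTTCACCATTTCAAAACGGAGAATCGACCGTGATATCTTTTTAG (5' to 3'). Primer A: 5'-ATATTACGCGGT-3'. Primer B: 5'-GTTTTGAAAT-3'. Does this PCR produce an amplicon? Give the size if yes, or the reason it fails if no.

Primer A (ATATTACGCGGT) does not match the top strand, and its reverse complement ACCGCGTAATAT does not match either.
With no annealing site for primer A, no amplification occurs.

No product — primer A has no binding site in the template.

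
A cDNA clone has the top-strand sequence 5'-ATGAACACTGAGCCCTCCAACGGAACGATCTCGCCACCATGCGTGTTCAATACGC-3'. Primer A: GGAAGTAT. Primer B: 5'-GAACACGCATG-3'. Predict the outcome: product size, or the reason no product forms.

No product — primer A has no binding site in the template.

Primer A (GGAAGTAT) does not match the top strand, and its reverse complement ATACTTCC does not match either.
With no annealing site for primer A, no amplification occurs.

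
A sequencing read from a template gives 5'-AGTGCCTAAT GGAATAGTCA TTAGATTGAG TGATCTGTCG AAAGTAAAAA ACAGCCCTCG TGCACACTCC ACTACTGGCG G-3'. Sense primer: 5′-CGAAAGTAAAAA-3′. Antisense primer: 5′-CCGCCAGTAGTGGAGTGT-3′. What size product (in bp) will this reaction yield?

43 bp

Forward primer CGAAAGTAAAAA is found on the top strand at positions 39–50.
Taking the reverse complement of CCGCCAGTAGTGGAGTGT gives ACACTCCACTACTGGCGG, found at positions 64–81 on the template; the primer anneals here to the top strand with its 3' end pointing upstream.
Amplicon spans positions 39–81: 43 bp.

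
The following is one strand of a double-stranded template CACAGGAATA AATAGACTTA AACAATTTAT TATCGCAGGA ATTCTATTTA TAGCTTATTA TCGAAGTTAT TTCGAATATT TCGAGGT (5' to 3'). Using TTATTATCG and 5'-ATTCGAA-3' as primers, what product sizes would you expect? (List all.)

51 bp, 23 bp

The forward primer TTATTATCG matches the top strand at positions 27–35, 55–63.
The reverse primer's reverse complement is TTCGAAT, matching at positions 71–77.
Each forward site pairs with the reverse site to give a product ending at position 77: sizes 51, 23 bp.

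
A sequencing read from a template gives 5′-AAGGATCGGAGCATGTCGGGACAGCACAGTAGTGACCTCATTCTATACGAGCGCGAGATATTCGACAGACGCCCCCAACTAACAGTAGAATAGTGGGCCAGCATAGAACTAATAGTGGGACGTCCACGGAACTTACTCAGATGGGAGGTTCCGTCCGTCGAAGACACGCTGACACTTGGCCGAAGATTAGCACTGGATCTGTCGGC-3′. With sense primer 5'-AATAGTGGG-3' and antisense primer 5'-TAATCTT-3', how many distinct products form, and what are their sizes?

The forward primer AATAGTGGG matches the top strand at positions 89–97, 111–119.
The reverse primer's reverse complement is AAGATTA, matching at positions 183–189.
Each forward site pairs with the reverse site to give a product ending at position 189: sizes 101, 79 bp.

Two products: 101 bp, 79 bp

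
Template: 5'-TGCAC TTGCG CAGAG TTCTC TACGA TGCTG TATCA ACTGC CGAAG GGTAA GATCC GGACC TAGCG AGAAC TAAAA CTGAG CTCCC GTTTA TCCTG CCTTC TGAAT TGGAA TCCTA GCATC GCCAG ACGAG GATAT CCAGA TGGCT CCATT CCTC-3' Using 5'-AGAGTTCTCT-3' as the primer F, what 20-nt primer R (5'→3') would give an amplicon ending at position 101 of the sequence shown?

The forward primer binds at positions 12–21; the product's 3' end on the top strand is position 101.
The reverse primer anneals to the top strand over positions 82–101, i.e. to TCCCGTTTATCCTGCCTTCT.
Its sequence written 5'→3' is the reverse complement: AGAAGGCAGGATAAACGGGA.

5'-AGAAGGCAGGATAAACGGGA-3'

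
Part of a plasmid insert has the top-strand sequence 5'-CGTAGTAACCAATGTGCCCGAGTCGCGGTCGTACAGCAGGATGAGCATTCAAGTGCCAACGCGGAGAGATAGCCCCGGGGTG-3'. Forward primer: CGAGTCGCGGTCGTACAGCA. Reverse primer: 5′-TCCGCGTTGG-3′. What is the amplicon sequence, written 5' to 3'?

5'-CGAGTCGCGGTCGTACAGCAGGATGAGCATTCAAGTGCCAACGCGGA-3'

Forward primer CGAGTCGCGGTCGTACAGCA is found on the top strand at positions 19–38.
The reverse primer's reverse complement is CCAACGCGGA, which matches the template at positions 56–65.
The product is the template from position 19 through 65 (47 bp).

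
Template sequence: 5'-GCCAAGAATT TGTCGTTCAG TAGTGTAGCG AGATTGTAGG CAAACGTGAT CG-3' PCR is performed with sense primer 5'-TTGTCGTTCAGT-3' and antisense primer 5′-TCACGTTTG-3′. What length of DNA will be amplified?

40 bp

Scanning the template, TTGTCGTTCAGT occurs at positions 10–21; this primer anneals to the bottom strand there with its 3' end pointing downstream.
Reverse complement of the reverse primer: CAAACGTGA. This occurs on the top strand at positions 41–49.
Product length = (reverse-primer end) − (forward-primer start) + 1 = 49 − 10 + 1 = 40 bp.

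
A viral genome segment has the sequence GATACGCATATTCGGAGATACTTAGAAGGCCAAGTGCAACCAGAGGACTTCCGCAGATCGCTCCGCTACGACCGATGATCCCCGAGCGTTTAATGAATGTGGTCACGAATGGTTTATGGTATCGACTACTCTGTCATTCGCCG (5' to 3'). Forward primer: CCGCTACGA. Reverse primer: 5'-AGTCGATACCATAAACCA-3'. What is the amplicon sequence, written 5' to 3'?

The forward primer matches the template at positions 63–71.
Taking the reverse complement of AGTCGATACCATAAACCA gives TGGTTTATGGTATCGACT, found at positions 110–127 on the template; the primer anneals here to the top strand with its 3' end pointing upstream.
The product is the template from position 63 through 127 (65 bp).

5'-CCGCTACGACCGATGATCCCCGAGCGTTTAATGAATGTGGTCACGAATGGTTTATGGTATCGACT-3'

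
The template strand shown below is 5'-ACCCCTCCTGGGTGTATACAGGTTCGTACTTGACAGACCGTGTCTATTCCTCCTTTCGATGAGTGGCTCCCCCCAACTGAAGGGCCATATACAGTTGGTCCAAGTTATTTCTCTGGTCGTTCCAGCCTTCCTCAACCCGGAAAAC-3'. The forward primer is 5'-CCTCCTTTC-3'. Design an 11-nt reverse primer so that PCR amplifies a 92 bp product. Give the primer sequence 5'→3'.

The forward primer binds at positions 49–57, so a 92 bp product ends at position 49 + 92 − 1 = 140.
The reverse primer anneals to the top strand over positions 130–140, i.e. to CCTCAACCCGG.
Its sequence written 5'→3' is the reverse complement: CCGGGTTGAGG.

5'-CCGGGTTGAGG-3'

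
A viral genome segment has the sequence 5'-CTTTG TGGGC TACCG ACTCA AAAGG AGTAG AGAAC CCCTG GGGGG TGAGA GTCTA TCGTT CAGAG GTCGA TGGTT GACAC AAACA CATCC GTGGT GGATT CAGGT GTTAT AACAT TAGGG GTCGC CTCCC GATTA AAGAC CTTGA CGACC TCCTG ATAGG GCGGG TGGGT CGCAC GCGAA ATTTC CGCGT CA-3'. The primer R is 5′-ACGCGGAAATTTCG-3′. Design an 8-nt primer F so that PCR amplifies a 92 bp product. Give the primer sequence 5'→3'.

The reverse primer's reverse complement CGAAATTTCCGCGT matches the template at positions 177–190, so the product ends at position 190.
A 92 bp product then starts at position 190 − 92 + 1 = 99.
The forward primer is identical to the top strand there: TTCAGGTG.

5'-TTCAGGTG-3'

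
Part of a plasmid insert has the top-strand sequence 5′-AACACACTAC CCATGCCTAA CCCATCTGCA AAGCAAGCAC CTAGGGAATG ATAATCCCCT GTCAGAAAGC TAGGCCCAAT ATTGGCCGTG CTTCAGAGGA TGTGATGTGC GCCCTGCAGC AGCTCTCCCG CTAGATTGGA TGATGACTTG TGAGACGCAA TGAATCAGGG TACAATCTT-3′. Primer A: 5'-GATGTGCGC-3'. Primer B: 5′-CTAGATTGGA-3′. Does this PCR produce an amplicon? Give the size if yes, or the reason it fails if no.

Primer A (GATGTGCGC) matches the top strand at positions 104–112 (3' end points downstream).
Primer B (CTAGATTGGA) also matches the top strand directly, at positions 131–140 — its reverse complement TCCAATCTAG is not present.
Both primers anneal to the bottom strand with 3' ends pointing the same way, so neither can prime synthesis back toward the other.

No product — both primers anneal to the same strand and extend in the same direction.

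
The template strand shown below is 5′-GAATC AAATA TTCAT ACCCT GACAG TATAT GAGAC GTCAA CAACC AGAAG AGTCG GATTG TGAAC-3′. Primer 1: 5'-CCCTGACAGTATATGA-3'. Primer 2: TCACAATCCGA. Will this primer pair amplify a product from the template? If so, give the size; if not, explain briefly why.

Primer 1 (CCCTGACAGTATATGA) matches the top strand at positions 17–32; it acts as a forward primer.
Primer 2's reverse complement is TCGGATTGTGA, matching the top strand at positions 53–63; it acts as a reverse primer.
The 3' ends face each other across positions 17–63, giving a 47 bp product.

Yes — a 47 bp product.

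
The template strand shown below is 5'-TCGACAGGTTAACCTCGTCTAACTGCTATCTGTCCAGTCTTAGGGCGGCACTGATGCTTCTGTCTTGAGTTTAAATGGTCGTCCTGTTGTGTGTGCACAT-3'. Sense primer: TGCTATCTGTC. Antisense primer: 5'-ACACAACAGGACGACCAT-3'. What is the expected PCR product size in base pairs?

69 bp

Forward primer TGCTATCTGTC is found on the top strand at positions 24–34.
The reverse primer's reverse complement is ATGGTCGTCCTGTTGTGT, which matches the template at positions 75–92.
The product runs from position 24 to position 92, so its length is 92 − 24 + 1 = 69 bp.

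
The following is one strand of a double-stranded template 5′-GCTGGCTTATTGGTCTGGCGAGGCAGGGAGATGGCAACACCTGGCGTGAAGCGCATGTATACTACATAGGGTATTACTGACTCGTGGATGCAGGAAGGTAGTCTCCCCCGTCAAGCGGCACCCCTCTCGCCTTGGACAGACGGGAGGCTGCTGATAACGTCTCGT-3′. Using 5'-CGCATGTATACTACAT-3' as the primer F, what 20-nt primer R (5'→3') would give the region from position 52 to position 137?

5'-GTCCAAGGCGAGAGGGGTGC-3'

The product's 3' end on the top strand is position 137.
The reverse primer anneals to the top strand over positions 118–137, i.e. to GCACCCCTCTCGCCTTGGAC.
Its sequence written 5'→3' is the reverse complement: GTCCAAGGCGAGAGGGGTGC.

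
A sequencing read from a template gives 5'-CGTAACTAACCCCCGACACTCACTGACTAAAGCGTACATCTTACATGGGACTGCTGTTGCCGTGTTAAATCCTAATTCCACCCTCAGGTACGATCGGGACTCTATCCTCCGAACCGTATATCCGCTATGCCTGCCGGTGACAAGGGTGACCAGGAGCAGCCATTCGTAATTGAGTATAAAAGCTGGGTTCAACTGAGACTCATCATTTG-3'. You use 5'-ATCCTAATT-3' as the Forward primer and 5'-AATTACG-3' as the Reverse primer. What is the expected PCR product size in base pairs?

103 bp

Forward primer ATCCTAATT is found on the top strand at positions 69–77.
The reverse primer's reverse complement is CGTAATT, which matches the template at positions 165–171.
Product length = (reverse-primer end) − (forward-primer start) + 1 = 171 − 69 + 1 = 103 bp.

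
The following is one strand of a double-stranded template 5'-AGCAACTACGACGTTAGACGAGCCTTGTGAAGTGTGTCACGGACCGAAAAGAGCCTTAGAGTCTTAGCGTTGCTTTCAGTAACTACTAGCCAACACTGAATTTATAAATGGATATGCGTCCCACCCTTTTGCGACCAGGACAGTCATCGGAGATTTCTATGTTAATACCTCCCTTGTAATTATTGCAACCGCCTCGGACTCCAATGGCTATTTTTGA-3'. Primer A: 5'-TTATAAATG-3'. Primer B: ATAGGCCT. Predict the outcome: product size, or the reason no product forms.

Primer B (ATAGGCCT) does not match the top strand, and its reverse complement AGGCCTAT does not match either.
With no annealing site for primer B, no amplification occurs.

No product — primer B has no binding site in the template.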